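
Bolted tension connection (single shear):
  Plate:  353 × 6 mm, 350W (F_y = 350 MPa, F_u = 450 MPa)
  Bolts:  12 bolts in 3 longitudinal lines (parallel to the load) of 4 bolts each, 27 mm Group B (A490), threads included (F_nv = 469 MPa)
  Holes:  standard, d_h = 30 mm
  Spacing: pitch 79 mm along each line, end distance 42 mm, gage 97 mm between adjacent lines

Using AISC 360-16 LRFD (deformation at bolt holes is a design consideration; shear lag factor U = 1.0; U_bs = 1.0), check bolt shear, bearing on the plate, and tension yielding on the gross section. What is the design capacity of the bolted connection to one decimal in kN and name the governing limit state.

667.2 kN (gross-section yield governs)

Bolt shear: A_b = π(27)²/4 = 572.56 mm². φR_n = 0.75 × 469 × 572.56 × 12 × 1 = 2416.8 kN.
Bearing (6 mm plate, F_u = 450 MPa): end bolts L_c = 42 − 30/2 = 27, R_n = min(1.2×27×6×450, 2.4×27×6×450) = 87.48 kN/bolt; interior L_c = 79 − 30 = 49, R_n = 158.76 kN/bolt. φR_n = 0.75 × (3×87.48 + 9×158.76) = 1268.5 kN.
Tension yield (gross): A_g = 353×6 = 2118 mm². φR_n = 0.90 × 350 × 2118 = 667.2 kN.
Governing: min(2416.8, 1268.5, 667.2) = 667.2 kN → gross-section yield.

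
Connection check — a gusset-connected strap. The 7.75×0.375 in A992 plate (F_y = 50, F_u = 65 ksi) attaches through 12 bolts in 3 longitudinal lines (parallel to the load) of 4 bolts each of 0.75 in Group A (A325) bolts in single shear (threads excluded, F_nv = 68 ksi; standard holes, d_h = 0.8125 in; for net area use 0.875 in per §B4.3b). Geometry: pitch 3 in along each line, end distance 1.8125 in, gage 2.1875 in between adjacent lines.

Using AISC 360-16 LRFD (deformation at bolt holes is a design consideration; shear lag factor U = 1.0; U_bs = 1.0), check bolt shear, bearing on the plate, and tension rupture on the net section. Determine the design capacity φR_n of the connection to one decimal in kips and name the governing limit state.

93.7 kips (net-section rupture governs)

Bolt shear: A_b = π(0.75)²/4 = 0.44179 in². φR_n = 0.75 × 68 × 0.44179 × 12 × 1 = 270.4 kips.
Bearing (0.375 in plate, F_u = 65 ksi): end bolts L_c = 1.8125 − 0.8125/2 = 1.40625, R_n = min(1.2×1.40625×0.375×65, 2.4×0.75×0.375×65) = 41.133 kips/bolt; interior L_c = 3 − 0.8125 = 2.1875, R_n = 43.875 kips/bolt. φR_n = 0.75 × (3×41.133 + 9×43.875) = 388.7 kips.
Tension rupture (net): A_n = (7.75 − 3×0.875)×0.375 = 1.9219 in² (U = 1.0, A_e = A_n). φR_n = 0.75 × 65 × 1.9219 = 93.7 kips.
Governing: min(270.4, 388.7, 93.7) = 93.7 kips → net-section rupture.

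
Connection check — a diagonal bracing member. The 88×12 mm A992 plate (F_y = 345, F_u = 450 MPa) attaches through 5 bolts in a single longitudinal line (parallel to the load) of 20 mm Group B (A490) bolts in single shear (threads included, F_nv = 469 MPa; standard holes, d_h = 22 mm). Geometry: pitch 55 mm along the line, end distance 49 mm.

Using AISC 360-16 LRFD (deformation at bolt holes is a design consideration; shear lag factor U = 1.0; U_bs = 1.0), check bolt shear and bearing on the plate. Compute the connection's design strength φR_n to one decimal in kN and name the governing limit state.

Bolt shear: A_b = π(20)²/4 = 314.16 mm². φR_n = 0.75 × 469 × 314.16 × 5 × 1 = 552.5 kN.
Bearing (12 mm plate, F_u = 450 MPa): end bolts L_c = 49 − 22/2 = 38, R_n = min(1.2×38×12×450, 2.4×20×12×450) = 246.24 kN/bolt; interior L_c = 55 − 22 = 33, R_n = 213.84 kN/bolt. φR_n = 0.75 × (1×246.24 + 4×213.84) = 826.2 kN.
Governing: min(552.5, 826.2) = 552.5 kN → bolt shear.

552.5 kN (bolt shear governs)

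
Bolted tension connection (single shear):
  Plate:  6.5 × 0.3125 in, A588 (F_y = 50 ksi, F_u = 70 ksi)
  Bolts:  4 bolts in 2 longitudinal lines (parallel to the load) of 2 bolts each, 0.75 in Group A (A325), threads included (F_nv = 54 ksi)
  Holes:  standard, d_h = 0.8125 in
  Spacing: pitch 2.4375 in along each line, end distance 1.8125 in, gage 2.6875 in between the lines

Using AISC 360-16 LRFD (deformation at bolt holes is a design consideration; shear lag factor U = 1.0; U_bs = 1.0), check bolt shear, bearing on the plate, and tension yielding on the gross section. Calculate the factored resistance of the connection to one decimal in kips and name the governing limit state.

71.6 kips (bolt shear governs)

Bolt shear: A_b = π(0.75)²/4 = 0.44179 in². φR_n = 0.75 × 54 × 0.44179 × 4 × 1 = 71.6 kips.
Bearing (0.3125 in plate, F_u = 70 ksi): end bolts L_c = 1.8125 − 0.8125/2 = 1.40625, R_n = min(1.2×1.40625×0.3125×70, 2.4×0.75×0.3125×70) = 36.914 kips/bolt; interior L_c = 2.4375 − 0.8125 = 1.625, R_n = 39.375 kips/bolt. φR_n = 0.75 × (2×36.914 + 2×39.375) = 114.4 kips.
Tension yield (gross): A_g = 6.5×0.3125 = 2.0313 in². φR_n = 0.90 × 50 × 2.0313 = 91.4 kips.
Governing: min(71.6, 114.4, 91.4) = 71.6 kips → bolt shear.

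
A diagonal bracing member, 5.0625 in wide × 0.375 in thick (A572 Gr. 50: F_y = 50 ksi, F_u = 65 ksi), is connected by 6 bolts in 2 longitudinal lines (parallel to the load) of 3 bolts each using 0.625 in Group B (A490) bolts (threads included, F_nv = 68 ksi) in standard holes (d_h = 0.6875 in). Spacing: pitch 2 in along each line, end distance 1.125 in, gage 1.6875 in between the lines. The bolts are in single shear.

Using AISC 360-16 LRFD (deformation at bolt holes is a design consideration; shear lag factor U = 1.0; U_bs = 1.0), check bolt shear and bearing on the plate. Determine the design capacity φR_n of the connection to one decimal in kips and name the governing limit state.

Bolt shear: A_b = π(0.625)²/4 = 0.3068 in². φR_n = 0.75 × 68 × 0.3068 × 6 × 1 = 93.9 kips.
Bearing (0.375 in plate, F_u = 65 ksi): end bolts L_c = 1.125 − 0.6875/2 = 0.78125, R_n = min(1.2×0.78125×0.375×65, 2.4×0.625×0.375×65) = 22.852 kips/bolt; interior L_c = 2 − 0.6875 = 1.3125, R_n = 36.563 kips/bolt. φR_n = 0.75 × (2×22.852 + 4×36.563) = 144.0 kips.
Governing: min(93.9, 144.0) = 93.9 kips → bolt shear.

93.9 kips (bolt shear governs)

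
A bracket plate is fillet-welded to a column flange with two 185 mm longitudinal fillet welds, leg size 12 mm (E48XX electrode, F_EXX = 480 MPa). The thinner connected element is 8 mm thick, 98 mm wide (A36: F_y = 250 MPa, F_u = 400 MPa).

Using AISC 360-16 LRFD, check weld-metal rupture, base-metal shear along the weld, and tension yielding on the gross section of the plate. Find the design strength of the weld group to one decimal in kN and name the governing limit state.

Weld metal: throat = 0.707×12 = 8.484 mm, L = 2×185 = 370 mm. φR_n = 0.75 × 0.6 × 480 × 8.484 × 370 = 678.0 kN.
Base metal shear (8 mm plate): yield φR_n = 1.0×0.6×250×8×370 = 444.0 kN; rupture φR_n = 0.75×0.6×400×8×370 = 532.8 kN; take 444.0 kN (yield).
Tension yield (gross): A_g = 98×8 = 784 mm². φR_n = 0.90 × 250 × 784 = 176.4 kN.
Governing: min(678.0, 444.0, 176.4) = 176.4 kN → gross-section yield.

176.4 kN (gross-section yield governs)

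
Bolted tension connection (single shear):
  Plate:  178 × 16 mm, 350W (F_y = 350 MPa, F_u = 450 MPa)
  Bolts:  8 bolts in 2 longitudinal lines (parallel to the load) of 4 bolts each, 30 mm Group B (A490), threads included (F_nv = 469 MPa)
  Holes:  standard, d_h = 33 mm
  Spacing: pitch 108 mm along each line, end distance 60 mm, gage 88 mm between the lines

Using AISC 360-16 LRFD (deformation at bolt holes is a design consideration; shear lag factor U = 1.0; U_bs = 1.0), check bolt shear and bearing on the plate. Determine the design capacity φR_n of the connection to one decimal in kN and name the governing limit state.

1989.1 kN (bolt shear governs)

Bolt shear: A_b = π(30)²/4 = 706.86 mm². φR_n = 0.75 × 469 × 706.86 × 8 × 1 = 1989.1 kN.
Bearing (16 mm plate, F_u = 450 MPa): end bolts L_c = 60 − 33/2 = 43.5, R_n = min(1.2×43.5×16×450, 2.4×30×16×450) = 375.84 kN/bolt; interior L_c = 108 − 33 = 75, R_n = 518.4 kN/bolt. φR_n = 0.75 × (2×375.84 + 6×518.4) = 2896.6 kN.
Governing: min(1989.1, 2896.6) = 1989.1 kN → bolt shear.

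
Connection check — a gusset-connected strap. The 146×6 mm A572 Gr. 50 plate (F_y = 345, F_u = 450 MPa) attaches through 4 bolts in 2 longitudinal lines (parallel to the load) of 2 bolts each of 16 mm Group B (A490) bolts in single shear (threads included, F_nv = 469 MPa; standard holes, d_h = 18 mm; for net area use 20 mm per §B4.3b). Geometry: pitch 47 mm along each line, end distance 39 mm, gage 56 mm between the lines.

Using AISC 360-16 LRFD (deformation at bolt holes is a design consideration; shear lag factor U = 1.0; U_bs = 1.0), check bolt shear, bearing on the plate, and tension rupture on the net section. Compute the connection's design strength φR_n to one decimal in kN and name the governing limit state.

214.7 kN (net-section rupture governs)

Bolt shear: A_b = π(16)²/4 = 201.06 mm². φR_n = 0.75 × 469 × 201.06 × 4 × 1 = 282.9 kN.
Bearing (6 mm plate, F_u = 450 MPa): end bolts L_c = 39 − 18/2 = 30, R_n = min(1.2×30×6×450, 2.4×16×6×450) = 97.2 kN/bolt; interior L_c = 47 − 18 = 29, R_n = 93.96 kN/bolt. φR_n = 0.75 × (2×97.2 + 2×93.96) = 286.7 kN.
Tension rupture (net): A_n = (146 − 2×20)×6 = 636 mm² (U = 1.0, A_e = A_n). φR_n = 0.75 × 450 × 636 = 214.7 kN.
Governing: min(282.9, 286.7, 214.7) = 214.7 kN → net-section rupture.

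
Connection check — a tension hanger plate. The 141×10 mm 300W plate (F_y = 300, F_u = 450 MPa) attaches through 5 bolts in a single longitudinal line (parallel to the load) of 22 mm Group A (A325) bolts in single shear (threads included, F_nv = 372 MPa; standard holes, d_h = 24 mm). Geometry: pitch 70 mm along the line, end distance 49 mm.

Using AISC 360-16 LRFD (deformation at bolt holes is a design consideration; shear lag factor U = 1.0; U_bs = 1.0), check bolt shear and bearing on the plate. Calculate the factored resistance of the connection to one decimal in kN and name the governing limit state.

530.3 kN (bolt shear governs)

Bolt shear: A_b = π(22)²/4 = 380.13 mm². φR_n = 0.75 × 372 × 380.13 × 5 × 1 = 530.3 kN.
Bearing (10 mm plate, F_u = 450 MPa): end bolts L_c = 49 − 24/2 = 37, R_n = min(1.2×37×10×450, 2.4×22×10×450) = 199.8 kN/bolt; interior L_c = 70 − 24 = 46, R_n = 237.6 kN/bolt. φR_n = 0.75 × (1×199.8 + 4×237.6) = 862.7 kN.
Governing: min(530.3, 862.7) = 530.3 kN → bolt shear.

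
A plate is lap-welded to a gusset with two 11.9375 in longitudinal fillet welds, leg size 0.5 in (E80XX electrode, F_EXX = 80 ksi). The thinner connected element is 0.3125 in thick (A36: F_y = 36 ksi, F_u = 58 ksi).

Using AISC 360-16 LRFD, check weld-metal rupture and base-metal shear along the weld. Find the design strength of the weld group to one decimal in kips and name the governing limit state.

Weld metal: throat = 0.707×0.5 = 0.3535 in, L = 2×11.9375 = 23.875 in. φR_n = 0.75 × 0.6 × 80 × 0.3535 × 23.875 = 303.8 kips.
Base metal shear (0.3125 in plate): yield φR_n = 1.0×0.6×36×0.3125×23.875 = 161.2 kips; rupture φR_n = 0.75×0.6×58×0.3125×23.875 = 194.7 kips; take 161.2 kips (yield).
Governing: min(303.8, 161.2) = 161.2 kips → base-metal shear.

161.2 kips (base-metal shear governs)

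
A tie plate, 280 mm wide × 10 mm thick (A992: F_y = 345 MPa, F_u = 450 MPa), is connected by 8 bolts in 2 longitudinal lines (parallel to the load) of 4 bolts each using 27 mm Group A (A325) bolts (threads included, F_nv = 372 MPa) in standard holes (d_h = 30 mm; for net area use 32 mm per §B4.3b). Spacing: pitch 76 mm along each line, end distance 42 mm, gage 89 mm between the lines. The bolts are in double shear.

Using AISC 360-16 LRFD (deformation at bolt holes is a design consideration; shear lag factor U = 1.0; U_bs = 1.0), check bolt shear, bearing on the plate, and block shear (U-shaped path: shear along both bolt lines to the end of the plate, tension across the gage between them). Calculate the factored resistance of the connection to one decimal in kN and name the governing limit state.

Bolt shear: A_b = π(27)²/4 = 572.56 mm². φR_n = 0.75 × 372 × 572.56 × 8 × 2 = 2555.9 kN.
Bearing (10 mm plate, F_u = 450 MPa): end bolts L_c = 42 − 30/2 = 27, R_n = min(1.2×27×10×450, 2.4×27×10×450) = 145.8 kN/bolt; interior L_c = 76 − 30 = 46, R_n = 248.4 kN/bolt. φR_n = 0.75 × (2×145.8 + 6×248.4) = 1336.5 kN.
Block shear: shear path 2×[42+3×76] = 2×270 mm, A_gv = 5400, A_nv = 2×(270 − 3.5×32)×10 = 3160 mm²; tension across gage: (89 − 1×32)×10 = 570 mm². R_n = min(0.6×450×3160, 0.6×345×5400) + 1.0×450×570 = min(853.2, 1117.8) + 256.5 = 1109.7 kN. φR_n = 0.75 × 1109.7 = 832.3 kN.
Governing: min(2555.9, 1336.5, 832.3) = 832.3 kN → block shear.

832.3 kN (block shear governs)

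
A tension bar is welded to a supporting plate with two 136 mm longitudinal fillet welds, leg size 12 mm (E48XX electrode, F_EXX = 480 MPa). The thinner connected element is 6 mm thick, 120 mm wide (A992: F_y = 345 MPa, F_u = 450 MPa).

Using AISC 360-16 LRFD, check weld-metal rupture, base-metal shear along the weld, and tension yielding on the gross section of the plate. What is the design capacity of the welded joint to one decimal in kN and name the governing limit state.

223.6 kN (gross-section yield governs)

Weld metal: throat = 0.707×12 = 8.484 mm, L = 2×136 = 272 mm. φR_n = 0.75 × 0.6 × 480 × 8.484 × 272 = 498.5 kN.
Base metal shear (6 mm plate): yield φR_n = 1.0×0.6×345×6×272 = 337.8 kN; rupture φR_n = 0.75×0.6×450×6×272 = 330.5 kN; take 330.5 kN (rupture).
Tension yield (gross): A_g = 120×6 = 720 mm². φR_n = 0.90 × 345 × 720 = 223.6 kN.
Governing: min(498.5, 330.5, 223.6) = 223.6 kN → gross-section yield.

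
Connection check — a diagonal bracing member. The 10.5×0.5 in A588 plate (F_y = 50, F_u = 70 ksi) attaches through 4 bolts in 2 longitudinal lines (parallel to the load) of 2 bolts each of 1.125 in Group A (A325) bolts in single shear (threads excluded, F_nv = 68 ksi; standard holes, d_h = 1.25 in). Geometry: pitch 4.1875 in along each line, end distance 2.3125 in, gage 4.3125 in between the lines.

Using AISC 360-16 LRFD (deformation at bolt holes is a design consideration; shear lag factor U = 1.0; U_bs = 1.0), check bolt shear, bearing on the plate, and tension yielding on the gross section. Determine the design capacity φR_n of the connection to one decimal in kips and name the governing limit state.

Bolt shear: A_b = π(1.125)²/4 = 0.99402 in². φR_n = 0.75 × 68 × 0.99402 × 4 × 1 = 202.8 kips.
Bearing (0.5 in plate, F_u = 70 ksi): end bolts L_c = 2.3125 − 1.25/2 = 1.6875, R_n = min(1.2×1.6875×0.5×70, 2.4×1.125×0.5×70) = 70.875 kips/bolt; interior L_c = 4.1875 − 1.25 = 2.9375, R_n = 94.5 kips/bolt. φR_n = 0.75 × (2×70.875 + 2×94.5) = 248.1 kips.
Tension yield (gross): A_g = 10.5×0.5 = 5.25 in². φR_n = 0.90 × 50 × 5.25 = 236.3 kips.
Governing: min(202.8, 248.1, 236.3) = 202.8 kips → bolt shear.

202.8 kips (bolt shear governs)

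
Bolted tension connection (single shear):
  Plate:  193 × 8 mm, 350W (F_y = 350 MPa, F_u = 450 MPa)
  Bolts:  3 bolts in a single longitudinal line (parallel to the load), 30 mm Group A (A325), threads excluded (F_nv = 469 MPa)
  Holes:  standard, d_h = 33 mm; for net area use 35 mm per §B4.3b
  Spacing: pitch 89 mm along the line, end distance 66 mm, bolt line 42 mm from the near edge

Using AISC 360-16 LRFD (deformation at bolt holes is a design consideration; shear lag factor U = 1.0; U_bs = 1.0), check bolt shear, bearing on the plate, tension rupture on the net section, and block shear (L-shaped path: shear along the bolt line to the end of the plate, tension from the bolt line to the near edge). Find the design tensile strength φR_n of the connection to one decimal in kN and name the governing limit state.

Bolt shear: A_b = π(30)²/4 = 706.86 mm². φR_n = 0.75 × 469 × 706.86 × 3 × 1 = 745.9 kN.
Bearing (8 mm plate, F_u = 450 MPa): end bolts L_c = 66 − 33/2 = 49.5, R_n = min(1.2×49.5×8×450, 2.4×30×8×450) = 213.84 kN/bolt; interior L_c = 89 − 33 = 56, R_n = 241.92 kN/bolt. φR_n = 0.75 × (1×213.84 + 2×241.92) = 523.3 kN.
Tension rupture (net): A_n = (193 − 1×35)×8 = 1264 mm² (U = 1.0, A_e = A_n). φR_n = 0.75 × 450 × 1264 = 426.6 kN.
Block shear: shear path 1×[66+2×89] = 1×244 mm, A_gv = 1952, A_nv = 1×(244 − 2.5×35)×8 = 1252 mm²; tension to near edge: (42 − 0.5×35)×8 = 196 mm². R_n = min(0.6×450×1252, 0.6×350×1952) + 1.0×450×196 = min(338.04, 409.92) + 88.2 = 426.24 kN. φR_n = 0.75 × 426.24 = 319.7 kN.
Governing: min(745.9, 523.3, 426.6, 319.7) = 319.7 kN → block shear.

319.7 kN (block shear governs)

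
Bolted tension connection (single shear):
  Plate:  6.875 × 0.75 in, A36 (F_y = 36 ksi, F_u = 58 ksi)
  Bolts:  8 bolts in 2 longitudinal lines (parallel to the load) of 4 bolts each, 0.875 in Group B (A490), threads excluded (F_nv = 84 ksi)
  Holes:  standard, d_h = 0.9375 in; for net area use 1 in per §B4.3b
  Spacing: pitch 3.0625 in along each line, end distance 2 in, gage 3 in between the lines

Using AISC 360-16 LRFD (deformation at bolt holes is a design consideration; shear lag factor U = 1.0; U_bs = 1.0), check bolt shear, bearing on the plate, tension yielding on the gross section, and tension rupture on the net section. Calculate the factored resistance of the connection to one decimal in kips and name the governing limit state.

159.0 kips (net-section rupture governs)

Bolt shear: A_b = π(0.875)²/4 = 0.60132 in². φR_n = 0.75 × 84 × 0.60132 × 8 × 1 = 303.1 kips.
Bearing (0.75 in plate, F_u = 58 ksi): end bolts L_c = 2 − 0.9375/2 = 1.53125, R_n = min(1.2×1.53125×0.75×58, 2.4×0.875×0.75×58) = 79.931 kips/bolt; interior L_c = 3.0625 − 0.9375 = 2.125, R_n = 91.35 kips/bolt. φR_n = 0.75 × (2×79.931 + 6×91.35) = 531.0 kips.
Tension yield (gross): A_g = 6.875×0.75 = 5.1563 in². φR_n = 0.90 × 36 × 5.1563 = 167.1 kips.
Tension rupture (net): A_n = (6.875 − 2×1)×0.75 = 3.6563 in² (U = 1.0, A_e = A_n). φR_n = 0.75 × 58 × 3.6563 = 159.0 kips.
Governing: min(303.1, 531.0, 167.1, 159.0) = 159.0 kips → net-section rupture.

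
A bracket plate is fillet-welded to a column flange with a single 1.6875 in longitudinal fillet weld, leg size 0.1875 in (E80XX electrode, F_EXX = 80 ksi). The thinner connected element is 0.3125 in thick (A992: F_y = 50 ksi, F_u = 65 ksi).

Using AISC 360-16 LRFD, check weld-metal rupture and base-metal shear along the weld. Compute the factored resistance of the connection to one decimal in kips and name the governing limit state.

Weld metal: throat = 0.707×0.1875 = 0.13256 in, L = 1.6875 in. φR_n = 0.75 × 0.6 × 80 × 0.13256 × 1.6875 = 8.1 kips.
Base metal shear (0.3125 in plate): yield φR_n = 1.0×0.6×50×0.3125×1.6875 = 15.8 kips; rupture φR_n = 0.75×0.6×65×0.3125×1.6875 = 15.4 kips; take 15.4 kips (rupture).
Governing: min(8.1, 15.4) = 8.1 kips → weld metal.

8.1 kips (weld metal governs)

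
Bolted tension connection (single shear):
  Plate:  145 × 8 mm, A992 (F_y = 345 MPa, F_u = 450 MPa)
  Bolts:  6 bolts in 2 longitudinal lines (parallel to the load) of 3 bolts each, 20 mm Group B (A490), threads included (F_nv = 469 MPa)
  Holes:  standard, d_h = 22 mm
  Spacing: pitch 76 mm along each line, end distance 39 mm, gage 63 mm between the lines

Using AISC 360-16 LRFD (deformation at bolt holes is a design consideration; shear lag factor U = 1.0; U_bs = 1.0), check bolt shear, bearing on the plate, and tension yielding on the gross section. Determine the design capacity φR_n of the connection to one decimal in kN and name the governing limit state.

Bolt shear: A_b = π(20)²/4 = 314.16 mm². φR_n = 0.75 × 469 × 314.16 × 6 × 1 = 663.0 kN.
Bearing (8 mm plate, F_u = 450 MPa): end bolts L_c = 39 − 22/2 = 28, R_n = min(1.2×28×8×450, 2.4×20×8×450) = 120.96 kN/bolt; interior L_c = 76 − 22 = 54, R_n = 172.8 kN/bolt. φR_n = 0.75 × (2×120.96 + 4×172.8) = 699.8 kN.
Tension yield (gross): A_g = 145×8 = 1160 mm². φR_n = 0.90 × 345 × 1160 = 360.2 kN.
Governing: min(663.0, 699.8, 360.2) = 360.2 kN → gross-section yield.

360.2 kN (gross-section yield governs)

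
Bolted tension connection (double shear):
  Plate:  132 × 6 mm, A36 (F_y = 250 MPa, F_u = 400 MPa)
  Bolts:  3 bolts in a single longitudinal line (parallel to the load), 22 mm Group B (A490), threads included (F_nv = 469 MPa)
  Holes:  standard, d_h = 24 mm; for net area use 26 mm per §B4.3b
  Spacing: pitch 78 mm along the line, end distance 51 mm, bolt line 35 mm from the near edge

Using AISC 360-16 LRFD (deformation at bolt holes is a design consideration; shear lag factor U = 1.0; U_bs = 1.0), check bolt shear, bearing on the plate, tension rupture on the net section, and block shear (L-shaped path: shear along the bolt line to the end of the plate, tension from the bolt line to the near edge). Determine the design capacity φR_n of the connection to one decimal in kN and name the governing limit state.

179.3 kN (block shear governs)

Bolt shear: A_b = π(22)²/4 = 380.13 mm². φR_n = 0.75 × 469 × 380.13 × 3 × 2 = 802.3 kN.
Bearing (6 mm plate, F_u = 400 MPa): end bolts L_c = 51 − 24/2 = 39, R_n = min(1.2×39×6×400, 2.4×22×6×400) = 112.32 kN/bolt; interior L_c = 78 − 24 = 54, R_n = 126.72 kN/bolt. φR_n = 0.75 × (1×112.32 + 2×126.72) = 274.3 kN.
Tension rupture (net): A_n = (132 − 1×26)×6 = 636 mm² (U = 1.0, A_e = A_n). φR_n = 0.75 × 400 × 636 = 190.8 kN.
Block shear: shear path 1×[51+2×78] = 1×207 mm, A_gv = 1242, A_nv = 1×(207 − 2.5×26)×6 = 852 mm²; tension to near edge: (35 − 0.5×26)×6 = 132 mm². R_n = min(0.6×400×852, 0.6×250×1242) + 1.0×400×132 = min(204.48, 186.3) + 52.8 = 239.1 kN. φR_n = 0.75 × 239.1 = 179.3 kN.
Governing: min(802.3, 274.3, 190.8, 179.3) = 179.3 kN → block shear.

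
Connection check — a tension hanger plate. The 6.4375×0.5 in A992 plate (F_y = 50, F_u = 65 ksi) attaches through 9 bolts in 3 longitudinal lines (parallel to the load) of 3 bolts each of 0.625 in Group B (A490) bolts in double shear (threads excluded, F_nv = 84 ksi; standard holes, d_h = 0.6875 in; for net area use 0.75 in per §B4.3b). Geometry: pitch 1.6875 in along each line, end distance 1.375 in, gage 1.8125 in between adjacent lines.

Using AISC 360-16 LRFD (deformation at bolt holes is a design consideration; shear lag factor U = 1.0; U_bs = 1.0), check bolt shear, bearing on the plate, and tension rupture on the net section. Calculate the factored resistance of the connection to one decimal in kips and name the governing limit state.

102.1 kips (net-section rupture governs)

Bolt shear: A_b = π(0.625)²/4 = 0.3068 in². φR_n = 0.75 × 84 × 0.3068 × 9 × 2 = 347.9 kips.
Bearing (0.5 in plate, F_u = 65 ksi): end bolts L_c = 1.375 − 0.6875/2 = 1.03125, R_n = min(1.2×1.03125×0.5×65, 2.4×0.625×0.5×65) = 40.219 kips/bolt; interior L_c = 1.6875 − 0.6875 = 1, R_n = 39 kips/bolt. φR_n = 0.75 × (3×40.219 + 6×39) = 266.0 kips.
Tension rupture (net): A_n = (6.4375 − 3×0.75)×0.5 = 2.0938 in² (U = 1.0, A_e = A_n). φR_n = 0.75 × 65 × 2.0938 = 102.1 kips.
Governing: min(347.9, 266.0, 102.1) = 102.1 kips → net-section rupture.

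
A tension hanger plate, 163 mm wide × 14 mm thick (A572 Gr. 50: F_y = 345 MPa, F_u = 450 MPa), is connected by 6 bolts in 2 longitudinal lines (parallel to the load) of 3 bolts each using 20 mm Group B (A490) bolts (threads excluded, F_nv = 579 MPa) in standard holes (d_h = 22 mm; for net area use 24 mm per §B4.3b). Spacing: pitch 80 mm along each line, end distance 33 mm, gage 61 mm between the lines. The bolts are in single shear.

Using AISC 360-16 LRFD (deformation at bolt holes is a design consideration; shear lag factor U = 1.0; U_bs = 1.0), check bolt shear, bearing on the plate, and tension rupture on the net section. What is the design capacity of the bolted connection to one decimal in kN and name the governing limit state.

543.4 kN (net-section rupture governs)

Bolt shear: A_b = π(20)²/4 = 314.16 mm². φR_n = 0.75 × 579 × 314.16 × 6 × 1 = 818.5 kN.
Bearing (14 mm plate, F_u = 450 MPa): end bolts L_c = 33 − 22/2 = 22, R_n = min(1.2×22×14×450, 2.4×20×14×450) = 166.32 kN/bolt; interior L_c = 80 − 22 = 58, R_n = 302.4 kN/bolt. φR_n = 0.75 × (2×166.32 + 4×302.4) = 1156.7 kN.
Tension rupture (net): A_n = (163 − 2×24)×14 = 1610 mm² (U = 1.0, A_e = A_n). φR_n = 0.75 × 450 × 1610 = 543.4 kN.
Governing: min(818.5, 1156.7, 543.4) = 543.4 kN → net-section rupture.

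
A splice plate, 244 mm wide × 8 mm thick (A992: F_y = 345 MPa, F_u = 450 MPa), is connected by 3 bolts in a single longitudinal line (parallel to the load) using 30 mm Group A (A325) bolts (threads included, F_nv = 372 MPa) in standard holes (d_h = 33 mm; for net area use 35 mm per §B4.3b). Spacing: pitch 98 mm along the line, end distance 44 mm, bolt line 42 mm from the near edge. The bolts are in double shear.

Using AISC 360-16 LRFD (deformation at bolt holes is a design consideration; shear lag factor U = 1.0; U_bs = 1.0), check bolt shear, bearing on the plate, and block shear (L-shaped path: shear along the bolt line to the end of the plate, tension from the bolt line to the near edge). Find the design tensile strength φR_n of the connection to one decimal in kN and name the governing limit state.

Bolt shear: A_b = π(30)²/4 = 706.86 mm². φR_n = 0.75 × 372 × 706.86 × 3 × 2 = 1183.3 kN.
Bearing (8 mm plate, F_u = 450 MPa): end bolts L_c = 44 − 33/2 = 27.5, R_n = min(1.2×27.5×8×450, 2.4×30×8×450) = 118.8 kN/bolt; interior L_c = 98 − 33 = 65, R_n = 259.2 kN/bolt. φR_n = 0.75 × (1×118.8 + 2×259.2) = 477.9 kN.
Block shear: shear path 1×[44+2×98] = 1×240 mm, A_gv = 1920, A_nv = 1×(240 − 2.5×35)×8 = 1220 mm²; tension to near edge: (42 − 0.5×35)×8 = 196 mm². R_n = min(0.6×450×1220, 0.6×345×1920) + 1.0×450×196 = min(329.4, 397.44) + 88.2 = 417.6 kN. φR_n = 0.75 × 417.6 = 313.2 kN.
Governing: min(1183.3, 477.9, 313.2) = 313.2 kN → block shear.

313.2 kN (block shear governs)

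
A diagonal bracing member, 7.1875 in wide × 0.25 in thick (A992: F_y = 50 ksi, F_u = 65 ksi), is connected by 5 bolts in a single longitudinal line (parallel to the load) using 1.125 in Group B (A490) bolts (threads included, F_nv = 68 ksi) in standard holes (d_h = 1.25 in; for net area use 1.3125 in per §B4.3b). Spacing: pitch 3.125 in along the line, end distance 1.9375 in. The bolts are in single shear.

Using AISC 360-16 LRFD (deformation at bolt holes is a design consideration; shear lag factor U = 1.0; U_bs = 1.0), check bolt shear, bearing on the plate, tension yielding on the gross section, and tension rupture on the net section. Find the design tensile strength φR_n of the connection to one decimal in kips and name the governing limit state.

Bolt shear: A_b = π(1.125)²/4 = 0.99402 in². φR_n = 0.75 × 68 × 0.99402 × 5 × 1 = 253.5 kips.
Bearing (0.25 in plate, F_u = 65 ksi): end bolts L_c = 1.9375 − 1.25/2 = 1.3125, R_n = min(1.2×1.3125×0.25×65, 2.4×1.125×0.25×65) = 25.594 kips/bolt; interior L_c = 3.125 − 1.25 = 1.875, R_n = 36.563 kips/bolt. φR_n = 0.75 × (1×25.594 + 4×36.563) = 128.9 kips.
Tension yield (gross): A_g = 7.1875×0.25 = 1.7969 in². φR_n = 0.90 × 50 × 1.7969 = 80.9 kips.
Tension rupture (net): A_n = (7.1875 − 1×1.3125)×0.25 = 1.4688 in² (U = 1.0, A_e = A_n). φR_n = 0.75 × 65 × 1.4688 = 71.6 kips.
Governing: min(253.5, 128.9, 80.9, 71.6) = 71.6 kips → net-section rupture.

71.6 kips (net-section rupture governs)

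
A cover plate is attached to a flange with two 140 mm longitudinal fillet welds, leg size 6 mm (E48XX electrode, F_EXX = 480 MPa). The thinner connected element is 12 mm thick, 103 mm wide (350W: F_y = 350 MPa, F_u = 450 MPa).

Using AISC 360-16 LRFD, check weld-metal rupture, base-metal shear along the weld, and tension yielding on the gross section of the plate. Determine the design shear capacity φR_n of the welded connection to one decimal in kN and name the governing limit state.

Weld metal: throat = 0.707×6 = 4.242 mm, L = 2×140 = 280 mm. φR_n = 0.75 × 0.6 × 480 × 4.242 × 280 = 256.6 kN.
Base metal shear (12 mm plate): yield φR_n = 1.0×0.6×350×12×280 = 705.6 kN; rupture φR_n = 0.75×0.6×450×12×280 = 680.4 kN; take 680.4 kN (rupture).
Tension yield (gross): A_g = 103×12 = 1236 mm². φR_n = 0.90 × 350 × 1236 = 389.3 kN.
Governing: min(256.6, 680.4, 389.3) = 256.6 kN → weld metal.

256.6 kN (weld metal governs)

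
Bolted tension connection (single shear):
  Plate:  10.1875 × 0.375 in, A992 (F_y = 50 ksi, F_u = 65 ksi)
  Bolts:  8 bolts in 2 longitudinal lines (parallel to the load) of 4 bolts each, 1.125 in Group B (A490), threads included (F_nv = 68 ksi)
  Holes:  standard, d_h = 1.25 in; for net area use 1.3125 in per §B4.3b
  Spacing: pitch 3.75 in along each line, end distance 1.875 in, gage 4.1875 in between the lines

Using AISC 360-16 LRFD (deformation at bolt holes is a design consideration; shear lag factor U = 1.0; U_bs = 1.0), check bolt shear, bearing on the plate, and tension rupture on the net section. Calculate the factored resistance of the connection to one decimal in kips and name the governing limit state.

138.3 kips (net-section rupture governs)

Bolt shear: A_b = π(1.125)²/4 = 0.99402 in². φR_n = 0.75 × 68 × 0.99402 × 8 × 1 = 405.6 kips.
Bearing (0.375 in plate, F_u = 65 ksi): end bolts L_c = 1.875 − 1.25/2 = 1.25, R_n = min(1.2×1.25×0.375×65, 2.4×1.125×0.375×65) = 36.563 kips/bolt; interior L_c = 3.75 − 1.25 = 2.5, R_n = 65.813 kips/bolt. φR_n = 0.75 × (2×36.563 + 6×65.813) = 351.0 kips.
Tension rupture (net): A_n = (10.1875 − 2×1.3125)×0.375 = 2.8359 in² (U = 1.0, A_e = A_n). φR_n = 0.75 × 65 × 2.8359 = 138.3 kips.
Governing: min(405.6, 351.0, 138.3) = 138.3 kips → net-section rupture.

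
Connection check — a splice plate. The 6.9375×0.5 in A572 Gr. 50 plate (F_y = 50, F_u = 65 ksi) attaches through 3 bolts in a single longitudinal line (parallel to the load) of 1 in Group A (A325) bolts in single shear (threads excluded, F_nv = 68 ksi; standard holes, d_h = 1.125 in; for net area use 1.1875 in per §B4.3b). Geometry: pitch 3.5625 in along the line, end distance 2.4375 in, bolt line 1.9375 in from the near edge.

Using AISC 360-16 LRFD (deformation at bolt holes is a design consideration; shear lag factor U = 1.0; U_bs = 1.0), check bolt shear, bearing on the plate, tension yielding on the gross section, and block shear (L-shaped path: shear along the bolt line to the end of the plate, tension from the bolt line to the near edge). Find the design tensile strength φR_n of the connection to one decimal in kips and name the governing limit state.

120.2 kips (bolt shear governs)

Bolt shear: A_b = π(1)²/4 = 0.7854 in². φR_n = 0.75 × 68 × 0.7854 × 3 × 1 = 120.2 kips.
Bearing (0.5 in plate, F_u = 65 ksi): end bolts L_c = 2.4375 − 1.125/2 = 1.875, R_n = min(1.2×1.875×0.5×65, 2.4×1×0.5×65) = 73.125 kips/bolt; interior L_c = 3.5625 − 1.125 = 2.4375, R_n = 78 kips/bolt. φR_n = 0.75 × (1×73.125 + 2×78) = 171.8 kips.
Tension yield (gross): A_g = 6.9375×0.5 = 3.4688 in². φR_n = 0.90 × 50 × 3.4688 = 156.1 kips.
Block shear: shear path 1×[2.4375+2×3.5625] = 1×9.5625 in, A_gv = 4.7813, A_nv = 1×(9.5625 − 2.5×1.1875)×0.5 = 3.2969 in²; tension to near edge: (1.9375 − 0.5×1.1875)×0.5 = 0.67188 in². R_n = min(0.6×65×3.2969, 0.6×50×4.7813) + 1.0×65×0.67188 = min(128.58, 143.44) + 43.672 = 172.25 kips. φR_n = 0.75 × 172.25 = 129.2 kips.
Governing: min(120.2, 171.8, 156.1, 129.2) = 120.2 kips → bolt shear.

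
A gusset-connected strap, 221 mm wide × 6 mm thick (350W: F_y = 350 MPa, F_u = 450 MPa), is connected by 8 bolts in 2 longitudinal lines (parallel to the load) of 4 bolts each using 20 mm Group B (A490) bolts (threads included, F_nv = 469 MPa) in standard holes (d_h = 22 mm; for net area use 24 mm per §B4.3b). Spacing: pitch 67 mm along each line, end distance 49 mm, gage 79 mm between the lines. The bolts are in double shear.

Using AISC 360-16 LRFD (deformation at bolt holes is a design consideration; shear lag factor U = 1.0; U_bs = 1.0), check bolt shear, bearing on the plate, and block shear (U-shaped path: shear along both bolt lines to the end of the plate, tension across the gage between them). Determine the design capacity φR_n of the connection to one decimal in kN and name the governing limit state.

514.8 kN (block shear governs)

Bolt shear: A_b = π(20)²/4 = 314.16 mm². φR_n = 0.75 × 469 × 314.16 × 8 × 2 = 1768.1 kN.
Bearing (6 mm plate, F_u = 450 MPa): end bolts L_c = 49 − 22/2 = 38, R_n = min(1.2×38×6×450, 2.4×20×6×450) = 123.12 kN/bolt; interior L_c = 67 − 22 = 45, R_n = 129.6 kN/bolt. φR_n = 0.75 × (2×123.12 + 6×129.6) = 767.9 kN.
Block shear: shear path 2×[49+3×67] = 2×250 mm, A_gv = 3000, A_nv = 2×(250 − 3.5×24)×6 = 1992 mm²; tension across gage: (79 − 1×24)×6 = 330 mm². R_n = min(0.6×450×1992, 0.6×350×3000) + 1.0×450×330 = min(537.84, 630) + 148.5 = 686.34 kN. φR_n = 0.75 × 686.34 = 514.8 kN.
Governing: min(1768.1, 767.9, 514.8) = 514.8 kN → block shear.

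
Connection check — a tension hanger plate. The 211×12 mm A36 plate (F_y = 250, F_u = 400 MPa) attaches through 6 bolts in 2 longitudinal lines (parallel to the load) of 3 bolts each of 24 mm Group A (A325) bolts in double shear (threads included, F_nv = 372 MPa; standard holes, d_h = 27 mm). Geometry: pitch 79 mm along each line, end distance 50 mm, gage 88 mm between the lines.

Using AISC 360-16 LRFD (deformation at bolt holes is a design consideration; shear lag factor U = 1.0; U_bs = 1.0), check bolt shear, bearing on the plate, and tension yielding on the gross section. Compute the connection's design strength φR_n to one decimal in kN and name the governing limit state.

Bolt shear: A_b = π(24)²/4 = 452.39 mm². φR_n = 0.75 × 372 × 452.39 × 6 × 2 = 1514.6 kN.
Bearing (12 mm plate, F_u = 400 MPa): end bolts L_c = 50 − 27/2 = 36.5, R_n = min(1.2×36.5×12×400, 2.4×24×12×400) = 210.24 kN/bolt; interior L_c = 79 − 27 = 52, R_n = 276.48 kN/bolt. φR_n = 0.75 × (2×210.24 + 4×276.48) = 1144.8 kN.
Tension yield (gross): A_g = 211×12 = 2532 mm². φR_n = 0.90 × 250 × 2532 = 569.7 kN.
Governing: min(1514.6, 1144.8, 569.7) = 569.7 kN → gross-section yield.

569.7 kN (gross-section yield governs)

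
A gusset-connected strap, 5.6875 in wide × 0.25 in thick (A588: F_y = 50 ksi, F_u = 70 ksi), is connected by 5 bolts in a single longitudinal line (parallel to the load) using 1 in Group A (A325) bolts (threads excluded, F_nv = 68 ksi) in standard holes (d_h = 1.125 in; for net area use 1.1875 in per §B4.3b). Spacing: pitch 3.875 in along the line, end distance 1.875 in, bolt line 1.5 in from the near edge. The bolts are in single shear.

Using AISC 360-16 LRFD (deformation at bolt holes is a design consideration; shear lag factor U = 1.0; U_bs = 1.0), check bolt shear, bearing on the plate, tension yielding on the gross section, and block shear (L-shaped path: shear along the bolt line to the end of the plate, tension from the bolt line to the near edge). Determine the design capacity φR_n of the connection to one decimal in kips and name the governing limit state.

Bolt shear: A_b = π(1)²/4 = 0.7854 in². φR_n = 0.75 × 68 × 0.7854 × 5 × 1 = 200.3 kips.
Bearing (0.25 in plate, F_u = 70 ksi): end bolts L_c = 1.875 − 1.125/2 = 1.3125, R_n = min(1.2×1.3125×0.25×70, 2.4×1×0.25×70) = 27.563 kips/bolt; interior L_c = 3.875 − 1.125 = 2.75, R_n = 42 kips/bolt. φR_n = 0.75 × (1×27.563 + 4×42) = 146.7 kips.
Tension yield (gross): A_g = 5.6875×0.25 = 1.4219 in². φR_n = 0.90 × 50 × 1.4219 = 64.0 kips.
Block shear: shear path 1×[1.875+4×3.875] = 1×17.375 in, A_gv = 4.3438, A_nv = 1×(17.375 − 4.5×1.1875)×0.25 = 3.0078 in²; tension to near edge: (1.5 − 0.5×1.1875)×0.25 = 0.22656 in². R_n = min(0.6×70×3.0078, 0.6×50×4.3438) + 1.0×70×0.22656 = min(126.33, 130.31) + 15.859 = 142.19 kips. φR_n = 0.75 × 142.19 = 106.6 kips.
Governing: min(200.3, 146.7, 64.0, 106.6) = 64.0 kips → gross-section yield.

64.0 kips (gross-section yield governs)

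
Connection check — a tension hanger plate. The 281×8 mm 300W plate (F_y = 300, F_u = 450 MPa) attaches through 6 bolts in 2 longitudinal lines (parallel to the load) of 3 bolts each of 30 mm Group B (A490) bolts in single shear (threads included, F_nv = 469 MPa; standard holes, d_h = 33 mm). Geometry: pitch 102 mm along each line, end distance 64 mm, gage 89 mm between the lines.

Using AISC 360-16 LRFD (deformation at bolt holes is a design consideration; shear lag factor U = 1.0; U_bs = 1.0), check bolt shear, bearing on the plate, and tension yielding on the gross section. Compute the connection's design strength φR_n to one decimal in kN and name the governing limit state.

607.0 kN (gross-section yield governs)

Bolt shear: A_b = π(30)²/4 = 706.86 mm². φR_n = 0.75 × 469 × 706.86 × 6 × 1 = 1491.8 kN.
Bearing (8 mm plate, F_u = 450 MPa): end bolts L_c = 64 − 33/2 = 47.5, R_n = min(1.2×47.5×8×450, 2.4×30×8×450) = 205.2 kN/bolt; interior L_c = 102 − 33 = 69, R_n = 259.2 kN/bolt. φR_n = 0.75 × (2×205.2 + 4×259.2) = 1085.4 kN.
Tension yield (gross): A_g = 281×8 = 2248 mm². φR_n = 0.90 × 300 × 2248 = 607.0 kN.
Governing: min(1491.8, 1085.4, 607.0) = 607.0 kN → gross-section yield.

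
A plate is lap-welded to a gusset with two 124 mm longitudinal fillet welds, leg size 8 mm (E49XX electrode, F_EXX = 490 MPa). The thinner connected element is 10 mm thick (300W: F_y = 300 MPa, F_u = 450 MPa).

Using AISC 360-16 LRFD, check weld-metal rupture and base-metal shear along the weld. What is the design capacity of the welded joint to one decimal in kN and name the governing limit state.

309.3 kN (weld metal governs)

Weld metal: throat = 0.707×8 = 5.656 mm, L = 2×124 = 248 mm. φR_n = 0.75 × 0.6 × 490 × 5.656 × 248 = 309.3 kN.
Base metal shear (10 mm plate): yield φR_n = 1.0×0.6×300×10×248 = 446.4 kN; rupture φR_n = 0.75×0.6×450×10×248 = 502.2 kN; take 446.4 kN (yield).
Governing: min(309.3, 446.4) = 309.3 kN → weld metal.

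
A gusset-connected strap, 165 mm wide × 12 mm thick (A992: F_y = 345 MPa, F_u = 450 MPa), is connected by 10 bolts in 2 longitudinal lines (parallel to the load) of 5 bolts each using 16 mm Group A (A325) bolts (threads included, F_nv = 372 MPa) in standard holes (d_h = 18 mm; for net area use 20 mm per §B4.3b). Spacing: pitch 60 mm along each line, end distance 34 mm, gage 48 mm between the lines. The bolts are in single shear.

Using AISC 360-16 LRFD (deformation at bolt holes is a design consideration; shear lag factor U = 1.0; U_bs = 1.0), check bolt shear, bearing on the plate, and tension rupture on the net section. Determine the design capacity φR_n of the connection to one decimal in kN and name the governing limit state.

Bolt shear: A_b = π(16)²/4 = 201.06 mm². φR_n = 0.75 × 372 × 201.06 × 10 × 1 = 561.0 kN.
Bearing (12 mm plate, F_u = 450 MPa): end bolts L_c = 34 − 18/2 = 25, R_n = min(1.2×25×12×450, 2.4×16×12×450) = 162 kN/bolt; interior L_c = 60 − 18 = 42, R_n = 207.36 kN/bolt. φR_n = 0.75 × (2×162 + 8×207.36) = 1487.2 kN.
Tension rupture (net): A_n = (165 − 2×20)×12 = 1500 mm² (U = 1.0, A_e = A_n). φR_n = 0.75 × 450 × 1500 = 506.3 kN.
Governing: min(561.0, 1487.2, 506.3) = 506.3 kN → net-section rupture.

506.3 kN (net-section rupture governs)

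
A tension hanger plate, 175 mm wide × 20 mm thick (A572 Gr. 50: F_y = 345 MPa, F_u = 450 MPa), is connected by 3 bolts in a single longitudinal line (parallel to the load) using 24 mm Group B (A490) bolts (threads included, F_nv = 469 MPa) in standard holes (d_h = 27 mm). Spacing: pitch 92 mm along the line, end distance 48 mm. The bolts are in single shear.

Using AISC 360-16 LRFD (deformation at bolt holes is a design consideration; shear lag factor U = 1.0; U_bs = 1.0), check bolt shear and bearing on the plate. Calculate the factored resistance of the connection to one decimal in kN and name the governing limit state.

477.4 kN (bolt shear governs)

Bolt shear: A_b = π(24)²/4 = 452.39 mm². φR_n = 0.75 × 469 × 452.39 × 3 × 1 = 477.4 kN.
Bearing (20 mm plate, F_u = 450 MPa): end bolts L_c = 48 − 27/2 = 34.5, R_n = min(1.2×34.5×20×450, 2.4×24×20×450) = 372.6 kN/bolt; interior L_c = 92 − 27 = 65, R_n = 518.4 kN/bolt. φR_n = 0.75 × (1×372.6 + 2×518.4) = 1057.1 kN.
Governing: min(477.4, 1057.1) = 477.4 kN → bolt shear.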